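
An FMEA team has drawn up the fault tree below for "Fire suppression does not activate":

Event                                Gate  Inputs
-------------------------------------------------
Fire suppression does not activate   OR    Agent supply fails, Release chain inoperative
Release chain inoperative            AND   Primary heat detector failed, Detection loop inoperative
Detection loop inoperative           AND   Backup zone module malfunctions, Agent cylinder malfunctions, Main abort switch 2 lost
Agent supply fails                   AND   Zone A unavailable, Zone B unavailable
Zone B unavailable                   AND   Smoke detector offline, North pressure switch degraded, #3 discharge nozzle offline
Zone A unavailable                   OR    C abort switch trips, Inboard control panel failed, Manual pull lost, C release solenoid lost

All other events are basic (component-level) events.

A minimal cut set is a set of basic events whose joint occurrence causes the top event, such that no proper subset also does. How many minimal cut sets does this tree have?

Zone A unavailable [OR]: union of children's cut sets → 4 cut set(s).
Zone B unavailable [AND]: one cut set from each child combined → 1 × 1 × 1 = 1 cut set(s).
Agent supply fails [AND]: one cut set from each child combined → 4 × 1 = 4 cut set(s).
Detection loop inoperative [AND]: one cut set from each child combined → 1 × 1 × 1 = 1 cut set(s).
Release chain inoperative [AND]: one cut set from each child combined → 1 × 1 = 1 cut set(s).
Fire suppression does not activate [OR]: union of children's cut sets → 5 cut set(s).
Minimal cut sets: {#3 discharge nozzle offline, C abort switch trips, North pressure switch degraded, Smoke detector offline}; {#3 discharge nozzle offline, Inboard control panel failed, North pressure switch degraded, Smoke detector offline}; {#3 discharge nozzle offline, Manual pull lost, North pressure switch degraded, Smoke detector offline}; {#3 discharge nozzle offline, C release solenoid lost, North pressure switch degraded, Smoke detector offline}; {Agent cylinder malfunctions, Backup zone module malfunctions, Main abort switch 2 lost, Primary heat detector failed}.

5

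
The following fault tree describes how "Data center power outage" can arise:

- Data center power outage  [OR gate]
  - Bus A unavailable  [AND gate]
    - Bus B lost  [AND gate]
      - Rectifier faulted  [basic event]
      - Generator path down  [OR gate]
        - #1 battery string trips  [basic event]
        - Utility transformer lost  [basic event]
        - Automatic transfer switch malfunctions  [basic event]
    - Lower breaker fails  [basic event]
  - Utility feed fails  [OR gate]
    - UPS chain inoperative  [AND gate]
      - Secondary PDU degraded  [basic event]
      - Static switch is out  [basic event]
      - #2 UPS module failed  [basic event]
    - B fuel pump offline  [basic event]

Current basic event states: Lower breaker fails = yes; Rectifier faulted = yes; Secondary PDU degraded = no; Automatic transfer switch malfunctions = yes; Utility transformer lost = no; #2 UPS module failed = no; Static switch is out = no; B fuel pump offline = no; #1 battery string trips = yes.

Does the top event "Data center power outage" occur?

Generator path down [OR]: #1 battery string trips=occurs, Utility transformer lost=not, Automatic transfer switch malfunctions=occurs → at least one input occurs → occurs.
Bus B lost [AND]: Rectifier faulted=occurs, Generator path down=occurs → all inputs occur → occurs.
Bus A unavailable [AND]: Bus B lost=occurs, Lower breaker fails=occurs → all inputs occur → occurs.
UPS chain inoperative [AND]: Secondary PDU degraded=not, Static switch is out=not, #2 UPS module failed=not → not all inputs occur → does not occur.
Utility feed fails [OR]: UPS chain inoperative=not, B fuel pump offline=not → no input occurs → does not occur.
Data center power outage [OR]: Bus A unavailable=occurs, Utility feed fails=not → at least one input occurs → occurs.

Yes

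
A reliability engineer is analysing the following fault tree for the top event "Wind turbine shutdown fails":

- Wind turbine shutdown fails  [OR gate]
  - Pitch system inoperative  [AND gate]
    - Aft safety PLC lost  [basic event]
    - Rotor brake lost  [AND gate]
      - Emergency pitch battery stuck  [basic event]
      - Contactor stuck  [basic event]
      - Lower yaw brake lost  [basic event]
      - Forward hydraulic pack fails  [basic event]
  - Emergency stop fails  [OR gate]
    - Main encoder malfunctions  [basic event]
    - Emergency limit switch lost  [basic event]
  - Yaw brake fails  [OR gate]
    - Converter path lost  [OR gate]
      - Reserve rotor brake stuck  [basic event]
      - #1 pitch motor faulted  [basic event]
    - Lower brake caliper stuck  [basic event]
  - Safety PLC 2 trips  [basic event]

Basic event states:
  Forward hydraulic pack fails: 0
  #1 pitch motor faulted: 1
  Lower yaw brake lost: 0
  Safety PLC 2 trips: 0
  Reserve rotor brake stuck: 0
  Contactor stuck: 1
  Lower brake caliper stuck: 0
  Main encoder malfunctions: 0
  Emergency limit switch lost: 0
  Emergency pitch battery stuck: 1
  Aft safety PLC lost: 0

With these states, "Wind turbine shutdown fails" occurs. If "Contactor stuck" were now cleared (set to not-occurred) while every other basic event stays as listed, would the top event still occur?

Counterfactual: set "Contactor stuck" to not occurred.
Rotor brake lost [AND]: Emergency pitch battery stuck=occurs, Contactor stuck=not, Lower yaw brake lost=not, Forward hydraulic pack fails=not → not all inputs occur → does not occur.
Pitch system inoperative [AND]: Aft safety PLC lost=not, Rotor brake lost=not → not all inputs occur → does not occur.
Emergency stop fails [OR]: Main encoder malfunctions=not, Emergency limit switch lost=not → no input occurs → does not occur.
Converter path lost [OR]: Reserve rotor brake stuck=not, #1 pitch motor faulted=occurs → at least one input occurs → occurs.
Yaw brake fails [OR]: Converter path lost=occurs, Lower brake caliper stuck=not → at least one input occurs → occurs.
Wind turbine shutdown fails [OR]: Pitch system inoperative=not, Emergency stop fails=not, Yaw brake fails=occurs, Safety PLC 2 trips=not → at least one input occurs → occurs.

Yes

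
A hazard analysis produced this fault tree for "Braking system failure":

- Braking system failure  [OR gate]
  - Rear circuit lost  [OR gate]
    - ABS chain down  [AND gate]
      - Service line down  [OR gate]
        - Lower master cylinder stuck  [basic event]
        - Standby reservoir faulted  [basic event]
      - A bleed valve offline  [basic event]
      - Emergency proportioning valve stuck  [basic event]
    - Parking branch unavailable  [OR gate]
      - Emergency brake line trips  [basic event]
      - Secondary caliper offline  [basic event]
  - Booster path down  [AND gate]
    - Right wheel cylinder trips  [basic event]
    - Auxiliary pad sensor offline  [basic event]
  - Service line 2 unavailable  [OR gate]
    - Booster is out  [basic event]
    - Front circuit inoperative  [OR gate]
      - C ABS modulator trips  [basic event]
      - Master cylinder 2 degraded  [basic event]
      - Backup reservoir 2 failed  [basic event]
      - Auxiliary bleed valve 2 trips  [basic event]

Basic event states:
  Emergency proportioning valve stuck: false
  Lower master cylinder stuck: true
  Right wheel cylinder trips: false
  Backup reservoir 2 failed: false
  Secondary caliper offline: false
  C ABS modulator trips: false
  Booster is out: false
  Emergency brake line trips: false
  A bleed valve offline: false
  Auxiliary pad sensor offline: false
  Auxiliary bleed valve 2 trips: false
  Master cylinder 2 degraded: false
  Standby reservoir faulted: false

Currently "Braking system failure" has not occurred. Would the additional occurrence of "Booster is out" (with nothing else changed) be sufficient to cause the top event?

Yes

Counterfactual: set "Booster is out" to occurred.
Service line down [OR]: Lower master cylinder stuck=occurs, Standby reservoir faulted=not → at least one input occurs → occurs.
ABS chain down [AND]: Service line down=occurs, A bleed valve offline=not, Emergency proportioning valve stuck=not → not all inputs occur → does not occur.
Parking branch unavailable [OR]: Emergency brake line trips=not, Secondary caliper offline=not → no input occurs → does not occur.
Rear circuit lost [OR]: ABS chain down=not, Parking branch unavailable=not → no input occurs → does not occur.
Booster path down [AND]: Right wheel cylinder trips=not, Auxiliary pad sensor offline=not → not all inputs occur → does not occur.
Front circuit inoperative [OR]: C ABS modulator trips=not, Master cylinder 2 degraded=not, Backup reservoir 2 failed=not, Auxiliary bleed valve 2 trips=not → no input occurs → does not occur.
Service line 2 unavailable [OR]: Booster is out=occurs, Front circuit inoperative=not → at least one input occurs → occurs.
Braking system failure [OR]: Rear circuit lost=not, Booster path down=not, Service line 2 unavailable=occurs → at least one input occurs → occurs.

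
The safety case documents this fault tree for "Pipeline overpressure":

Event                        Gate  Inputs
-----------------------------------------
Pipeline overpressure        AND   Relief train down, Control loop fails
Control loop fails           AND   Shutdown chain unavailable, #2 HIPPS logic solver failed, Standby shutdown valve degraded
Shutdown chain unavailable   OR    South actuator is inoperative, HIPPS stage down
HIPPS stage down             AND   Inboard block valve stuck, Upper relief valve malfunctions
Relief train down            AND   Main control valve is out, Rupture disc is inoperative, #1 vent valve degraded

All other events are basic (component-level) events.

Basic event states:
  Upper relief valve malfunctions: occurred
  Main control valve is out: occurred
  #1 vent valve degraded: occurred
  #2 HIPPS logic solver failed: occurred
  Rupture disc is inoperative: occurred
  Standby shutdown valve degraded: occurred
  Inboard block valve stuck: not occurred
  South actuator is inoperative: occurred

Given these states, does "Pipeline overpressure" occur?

Yes

Relief train down [AND]: Main control valve is out=occurs, Rupture disc is inoperative=occurs, #1 vent valve degraded=occurs → all inputs occur → occurs.
HIPPS stage down [AND]: Inboard block valve stuck=not, Upper relief valve malfunctions=occurs → not all inputs occur → does not occur.
Shutdown chain unavailable [OR]: South actuator is inoperative=occurs, HIPPS stage down=not → at least one input occurs → occurs.
Control loop fails [AND]: Shutdown chain unavailable=occurs, #2 HIPPS logic solver failed=occurs, Standby shutdown valve degraded=occurs → all inputs occur → occurs.
Pipeline overpressure [AND]: Relief train down=occurs, Control loop fails=occurs → all inputs occur → occurs.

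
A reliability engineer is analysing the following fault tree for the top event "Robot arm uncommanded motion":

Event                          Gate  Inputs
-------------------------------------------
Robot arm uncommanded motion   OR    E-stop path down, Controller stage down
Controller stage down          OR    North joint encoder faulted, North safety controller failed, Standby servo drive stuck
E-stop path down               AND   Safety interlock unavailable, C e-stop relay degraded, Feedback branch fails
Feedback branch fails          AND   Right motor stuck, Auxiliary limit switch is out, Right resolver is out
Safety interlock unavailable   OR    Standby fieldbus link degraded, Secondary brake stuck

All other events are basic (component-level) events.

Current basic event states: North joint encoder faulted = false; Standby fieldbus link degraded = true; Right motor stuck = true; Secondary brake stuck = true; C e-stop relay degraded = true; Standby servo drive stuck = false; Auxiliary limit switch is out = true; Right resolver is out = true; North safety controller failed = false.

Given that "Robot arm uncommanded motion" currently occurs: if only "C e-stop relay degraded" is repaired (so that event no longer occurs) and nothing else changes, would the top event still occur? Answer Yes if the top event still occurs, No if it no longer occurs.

Counterfactual: set "C e-stop relay degraded" to not occurred.
Safety interlock unavailable [OR]: Standby fieldbus link degraded=occurs, Secondary brake stuck=occurs → at least one input occurs → occurs.
Feedback branch fails [AND]: Right motor stuck=occurs, Auxiliary limit switch is out=occurs, Right resolver is out=occurs → all inputs occur → occurs.
E-stop path down [AND]: Safety interlock unavailable=occurs, C e-stop relay degraded=not, Feedback branch fails=occurs → not all inputs occur → does not occur.
Controller stage down [OR]: North joint encoder faulted=not, North safety controller failed=not, Standby servo drive stuck=not → no input occurs → does not occur.
Robot arm uncommanded motion [OR]: E-stop path down=not, Controller stage down=not → no input occurs → does not occur.

No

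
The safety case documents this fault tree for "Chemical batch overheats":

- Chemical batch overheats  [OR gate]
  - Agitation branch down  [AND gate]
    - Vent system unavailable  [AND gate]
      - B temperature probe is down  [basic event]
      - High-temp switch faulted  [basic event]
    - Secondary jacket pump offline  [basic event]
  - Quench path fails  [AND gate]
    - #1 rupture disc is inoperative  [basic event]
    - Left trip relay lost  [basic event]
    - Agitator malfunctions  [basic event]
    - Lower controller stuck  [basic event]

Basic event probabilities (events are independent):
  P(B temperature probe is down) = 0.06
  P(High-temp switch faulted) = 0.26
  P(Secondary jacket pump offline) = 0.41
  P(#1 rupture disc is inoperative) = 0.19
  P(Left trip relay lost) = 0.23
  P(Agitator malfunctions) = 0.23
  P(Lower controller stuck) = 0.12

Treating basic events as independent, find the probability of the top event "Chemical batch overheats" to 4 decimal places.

P(Vent system unavailable) [AND] = 0.06 × 0.26 = 0.015600
P(Agitation branch down) [AND] = 0.015600 × 0.41 = 0.006396
P(Quench path fails) [AND] = 0.19 × 0.23 × 0.23 × 0.12 = 0.001206
P(Chemical batch overheats) [OR] = 1 − (1−0.006396) × (1−0.001206) = 0.007594
Rounded to 4 decimal places: P(Chemical batch overheats) ≈ 0.0076.

0.0076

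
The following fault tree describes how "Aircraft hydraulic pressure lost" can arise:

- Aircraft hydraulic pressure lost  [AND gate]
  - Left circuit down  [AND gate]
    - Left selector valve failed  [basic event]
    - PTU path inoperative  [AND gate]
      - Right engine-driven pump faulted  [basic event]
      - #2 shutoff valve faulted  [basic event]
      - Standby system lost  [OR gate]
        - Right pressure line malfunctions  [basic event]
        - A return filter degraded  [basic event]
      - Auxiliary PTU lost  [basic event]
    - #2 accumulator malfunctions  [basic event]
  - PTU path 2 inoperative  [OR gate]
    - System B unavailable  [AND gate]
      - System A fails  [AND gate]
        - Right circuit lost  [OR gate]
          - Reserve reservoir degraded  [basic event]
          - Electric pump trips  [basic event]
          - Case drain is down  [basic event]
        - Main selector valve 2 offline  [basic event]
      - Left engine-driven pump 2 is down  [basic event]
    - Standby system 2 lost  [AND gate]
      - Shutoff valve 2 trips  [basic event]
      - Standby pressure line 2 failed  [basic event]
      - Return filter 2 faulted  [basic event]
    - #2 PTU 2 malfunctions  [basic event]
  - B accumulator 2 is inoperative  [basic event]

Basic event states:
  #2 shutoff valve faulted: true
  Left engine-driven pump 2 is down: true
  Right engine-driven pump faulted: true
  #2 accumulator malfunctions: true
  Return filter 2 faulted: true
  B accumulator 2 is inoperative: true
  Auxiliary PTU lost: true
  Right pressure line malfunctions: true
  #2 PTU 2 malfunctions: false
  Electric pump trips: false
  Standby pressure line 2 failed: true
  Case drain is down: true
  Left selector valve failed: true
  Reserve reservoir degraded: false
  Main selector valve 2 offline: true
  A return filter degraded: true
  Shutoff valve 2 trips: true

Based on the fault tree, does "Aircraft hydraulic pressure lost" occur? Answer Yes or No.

Yes

Standby system lost [OR]: Right pressure line malfunctions=occurs, A return filter degraded=occurs → at least one input occurs → occurs.
PTU path inoperative [AND]: Right engine-driven pump faulted=occurs, #2 shutoff valve faulted=occurs, Standby system lost=occurs, Auxiliary PTU lost=occurs → all inputs occur → occurs.
Left circuit down [AND]: Left selector valve failed=occurs, PTU path inoperative=occurs, #2 accumulator malfunctions=occurs → all inputs occur → occurs.
Right circuit lost [OR]: Reserve reservoir degraded=not, Electric pump trips=not, Case drain is down=occurs → at least one input occurs → occurs.
System A fails [AND]: Right circuit lost=occurs, Main selector valve 2 offline=occurs → all inputs occur → occurs.
System B unavailable [AND]: System A fails=occurs, Left engine-driven pump 2 is down=occurs → all inputs occur → occurs.
Standby system 2 lost [AND]: Shutoff valve 2 trips=occurs, Standby pressure line 2 failed=occurs, Return filter 2 faulted=occurs → all inputs occur → occurs.
PTU path 2 inoperative [OR]: System B unavailable=occurs, Standby system 2 lost=occurs, #2 PTU 2 malfunctions=not → at least one input occurs → occurs.
Aircraft hydraulic pressure lost [AND]: Left circuit down=occurs, PTU path 2 inoperative=occurs, B accumulator 2 is inoperative=occurs → all inputs occur → occurs.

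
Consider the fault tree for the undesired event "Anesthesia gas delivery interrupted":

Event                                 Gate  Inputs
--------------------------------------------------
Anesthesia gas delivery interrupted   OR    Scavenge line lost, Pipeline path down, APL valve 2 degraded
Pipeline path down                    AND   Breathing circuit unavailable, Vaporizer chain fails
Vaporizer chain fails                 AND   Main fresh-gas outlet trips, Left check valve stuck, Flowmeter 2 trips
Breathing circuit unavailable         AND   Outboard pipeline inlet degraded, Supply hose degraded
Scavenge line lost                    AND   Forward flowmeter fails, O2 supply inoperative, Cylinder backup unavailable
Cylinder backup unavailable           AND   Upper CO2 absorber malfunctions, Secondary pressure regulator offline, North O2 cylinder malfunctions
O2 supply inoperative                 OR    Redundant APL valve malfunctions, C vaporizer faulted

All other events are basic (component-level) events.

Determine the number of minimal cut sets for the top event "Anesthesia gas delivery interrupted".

O2 supply inoperative [OR]: union of children's cut sets → 2 cut set(s).
Cylinder backup unavailable [AND]: one cut set from each child combined → 1 × 1 × 1 = 1 cut set(s).
Scavenge line lost [AND]: one cut set from each child combined → 1 × 2 × 1 = 2 cut set(s).
Breathing circuit unavailable [AND]: one cut set from each child combined → 1 × 1 = 1 cut set(s).
Vaporizer chain fails [AND]: one cut set from each child combined → 1 × 1 × 1 = 1 cut set(s).
Pipeline path down [AND]: one cut set from each child combined → 1 × 1 = 1 cut set(s).
Anesthesia gas delivery interrupted [OR]: union of children's cut sets → 4 cut set(s).
Minimal cut sets: {Forward flowmeter fails, North O2 cylinder malfunctions, Redundant APL valve malfunctions, Secondary pressure regulator offline, Upper CO2 absorber malfunctions}; {C vaporizer faulted, Forward flowmeter fails, North O2 cylinder malfunctions, Secondary pressure regulator offline, Upper CO2 absorber malfunctions}; {Flowmeter 2 trips, Left check valve stuck, Main fresh-gas outlet trips, Outboard pipeline inlet degraded, Supply hose degraded}; {APL valve 2 degraded}.

4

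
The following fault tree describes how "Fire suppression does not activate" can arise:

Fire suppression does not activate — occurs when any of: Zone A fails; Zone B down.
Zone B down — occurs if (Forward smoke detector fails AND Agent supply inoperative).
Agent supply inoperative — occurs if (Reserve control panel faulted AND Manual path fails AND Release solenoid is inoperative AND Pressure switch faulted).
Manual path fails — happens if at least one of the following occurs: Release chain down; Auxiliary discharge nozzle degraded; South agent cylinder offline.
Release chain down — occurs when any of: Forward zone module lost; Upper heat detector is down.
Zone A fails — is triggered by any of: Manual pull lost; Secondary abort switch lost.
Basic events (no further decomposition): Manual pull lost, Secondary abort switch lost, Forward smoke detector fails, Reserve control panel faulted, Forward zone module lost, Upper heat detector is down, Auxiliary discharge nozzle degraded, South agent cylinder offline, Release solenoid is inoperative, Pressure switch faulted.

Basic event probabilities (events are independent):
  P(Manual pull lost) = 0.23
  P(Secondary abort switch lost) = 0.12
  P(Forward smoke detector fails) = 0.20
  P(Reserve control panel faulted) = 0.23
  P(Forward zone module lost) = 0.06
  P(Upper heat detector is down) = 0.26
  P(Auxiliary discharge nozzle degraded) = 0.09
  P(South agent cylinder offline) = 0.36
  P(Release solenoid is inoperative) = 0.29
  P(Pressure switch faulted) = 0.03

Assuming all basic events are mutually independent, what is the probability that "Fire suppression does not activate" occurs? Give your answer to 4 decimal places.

0.3226

P(Zone A fails) [OR] = 1 − (1−0.23) × (1−0.12) = 0.322400
P(Release chain down) [OR] = 1 − (1−0.06) × (1−0.26) = 0.304400
P(Manual path fails) [OR] = 1 − (1−0.304400) × (1−0.09) × (1−0.36) = 0.594883
P(Agent supply inoperative) [AND] = 0.23 × 0.594883 × 0.29 × 0.03 = 0.001190
P(Zone B down) [AND] = 0.20 × 0.001190 = 0.000238
P(Fire suppression does not activate) [OR] = 1 − (1−0.322400) × (1−0.000238) = 0.322561
Rounded to 4 decimal places: P(Fire suppression does not activate) ≈ 0.3226.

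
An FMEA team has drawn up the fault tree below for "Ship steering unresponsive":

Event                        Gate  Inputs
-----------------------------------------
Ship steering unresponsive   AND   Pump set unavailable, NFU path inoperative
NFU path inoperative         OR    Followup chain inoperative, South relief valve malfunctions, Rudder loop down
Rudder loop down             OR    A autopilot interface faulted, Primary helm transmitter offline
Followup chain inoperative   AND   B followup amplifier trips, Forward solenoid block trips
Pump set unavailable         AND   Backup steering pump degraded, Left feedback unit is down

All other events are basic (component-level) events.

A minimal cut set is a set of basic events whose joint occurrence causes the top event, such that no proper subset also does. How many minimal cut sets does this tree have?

Pump set unavailable [AND]: one cut set from each child combined → 1 × 1 = 1 cut set(s).
Followup chain inoperative [AND]: one cut set from each child combined → 1 × 1 = 1 cut set(s).
Rudder loop down [OR]: union of children's cut sets → 2 cut set(s).
NFU path inoperative [OR]: union of children's cut sets → 4 cut set(s).
Ship steering unresponsive [AND]: one cut set from each child combined → 1 × 4 = 4 cut set(s).
Minimal cut sets: {B followup amplifier trips, Backup steering pump degraded, Forward solenoid block trips, Left feedback unit is down}; {Backup steering pump degraded, Left feedback unit is down, South relief valve malfunctions}; {A autopilot interface faulted, Backup steering pump degraded, Left feedback unit is down}; {Backup steering pump degraded, Left feedback unit is down, Primary helm transmitter offline}.

4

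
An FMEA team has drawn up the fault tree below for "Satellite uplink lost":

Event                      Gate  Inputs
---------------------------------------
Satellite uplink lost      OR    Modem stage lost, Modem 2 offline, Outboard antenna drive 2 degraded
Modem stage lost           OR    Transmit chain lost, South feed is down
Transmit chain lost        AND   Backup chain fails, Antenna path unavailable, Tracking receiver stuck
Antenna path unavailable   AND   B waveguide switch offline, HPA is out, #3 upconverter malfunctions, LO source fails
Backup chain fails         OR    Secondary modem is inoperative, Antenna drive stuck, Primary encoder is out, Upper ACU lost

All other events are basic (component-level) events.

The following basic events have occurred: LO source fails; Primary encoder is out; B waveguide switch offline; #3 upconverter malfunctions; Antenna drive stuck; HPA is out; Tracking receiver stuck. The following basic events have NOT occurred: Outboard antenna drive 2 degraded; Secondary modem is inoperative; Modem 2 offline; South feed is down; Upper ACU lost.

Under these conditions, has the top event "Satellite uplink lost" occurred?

Backup chain fails [OR]: Secondary modem is inoperative=not, Antenna drive stuck=occurs, Primary encoder is out=occurs, Upper ACU lost=not → at least one input occurs → occurs.
Antenna path unavailable [AND]: B waveguide switch offline=occurs, HPA is out=occurs, #3 upconverter malfunctions=occurs, LO source fails=occurs → all inputs occur → occurs.
Transmit chain lost [AND]: Backup chain fails=occurs, Antenna path unavailable=occurs, Tracking receiver stuck=occurs → all inputs occur → occurs.
Modem stage lost [OR]: Transmit chain lost=occurs, South feed is down=not → at least one input occurs → occurs.
Satellite uplink lost [OR]: Modem stage lost=occurs, Modem 2 offline=not, Outboard antenna drive 2 degraded=not → at least one input occurs → occurs.

Yes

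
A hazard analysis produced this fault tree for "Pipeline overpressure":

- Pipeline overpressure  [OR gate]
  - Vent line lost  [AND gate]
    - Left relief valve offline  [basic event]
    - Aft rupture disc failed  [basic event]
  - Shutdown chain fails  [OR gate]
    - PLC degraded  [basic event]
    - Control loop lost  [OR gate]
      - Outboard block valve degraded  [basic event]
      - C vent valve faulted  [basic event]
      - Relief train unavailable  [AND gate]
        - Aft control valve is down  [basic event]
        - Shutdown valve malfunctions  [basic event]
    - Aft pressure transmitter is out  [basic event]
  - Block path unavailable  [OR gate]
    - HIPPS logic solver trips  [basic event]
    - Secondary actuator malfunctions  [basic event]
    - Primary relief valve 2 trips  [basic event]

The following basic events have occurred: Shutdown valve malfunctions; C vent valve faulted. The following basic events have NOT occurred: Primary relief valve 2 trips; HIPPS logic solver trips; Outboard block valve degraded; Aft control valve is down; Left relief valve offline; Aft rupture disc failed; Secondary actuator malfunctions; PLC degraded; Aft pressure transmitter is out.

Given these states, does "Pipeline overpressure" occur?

Vent line lost [AND]: Left relief valve offline=not, Aft rupture disc failed=not → not all inputs occur → does not occur.
Relief train unavailable [AND]: Aft control valve is down=not, Shutdown valve malfunctions=occurs → not all inputs occur → does not occur.
Control loop lost [OR]: Outboard block valve degraded=not, C vent valve faulted=occurs, Relief train unavailable=not → at least one input occurs → occurs.
Shutdown chain fails [OR]: PLC degraded=not, Control loop lost=occurs, Aft pressure transmitter is out=not → at least one input occurs → occurs.
Block path unavailable [OR]: HIPPS logic solver trips=not, Secondary actuator malfunctions=not, Primary relief valve 2 trips=not → no input occurs → does not occur.
Pipeline overpressure [OR]: Vent line lost=not, Shutdown chain fails=occurs, Block path unavailable=not → at least one input occurs → occurs.

Yes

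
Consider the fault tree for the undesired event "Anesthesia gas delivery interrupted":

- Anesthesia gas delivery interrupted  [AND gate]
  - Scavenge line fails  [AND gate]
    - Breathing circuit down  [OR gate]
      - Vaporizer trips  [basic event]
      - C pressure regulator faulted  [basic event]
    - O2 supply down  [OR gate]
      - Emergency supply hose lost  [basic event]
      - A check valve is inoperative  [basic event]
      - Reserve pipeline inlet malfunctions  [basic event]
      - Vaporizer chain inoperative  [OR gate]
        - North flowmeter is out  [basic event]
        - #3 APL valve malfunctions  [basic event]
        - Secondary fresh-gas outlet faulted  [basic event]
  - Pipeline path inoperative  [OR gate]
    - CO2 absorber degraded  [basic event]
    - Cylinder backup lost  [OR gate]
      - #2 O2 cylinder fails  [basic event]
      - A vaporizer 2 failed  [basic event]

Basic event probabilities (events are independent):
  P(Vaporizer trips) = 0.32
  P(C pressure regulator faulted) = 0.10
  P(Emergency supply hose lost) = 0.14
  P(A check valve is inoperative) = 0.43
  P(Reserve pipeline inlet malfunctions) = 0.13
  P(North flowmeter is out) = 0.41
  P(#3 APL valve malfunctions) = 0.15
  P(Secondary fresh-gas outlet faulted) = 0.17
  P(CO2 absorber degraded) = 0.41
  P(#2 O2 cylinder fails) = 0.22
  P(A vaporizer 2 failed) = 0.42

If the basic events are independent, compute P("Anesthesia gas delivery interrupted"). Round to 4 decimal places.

0.2339

P(Breathing circuit down) [OR] = 1 − (1−0.32) × (1−0.10) = 0.388000
P(Vaporizer chain inoperative) [OR] = 1 − (1−0.41) × (1−0.15) × (1−0.17) = 0.583755
P(O2 supply down) [OR] = 1 − (1−0.14) × (1−0.43) × (1−0.13) × (1−0.583755) = 0.822482
P(Scavenge line fails) [AND] = 0.388000 × 0.822482 = 0.319123
P(Cylinder backup lost) [OR] = 1 − (1−0.22) × (1−0.42) = 0.547600
P(Pipeline path inoperative) [OR] = 1 − (1−0.41) × (1−0.547600) = 0.733084
P(Anesthesia gas delivery interrupted) [AND] = 0.319123 × 0.733084 = 0.233944
Rounded to 4 decimal places: P(Anesthesia gas delivery interrupted) ≈ 0.2339.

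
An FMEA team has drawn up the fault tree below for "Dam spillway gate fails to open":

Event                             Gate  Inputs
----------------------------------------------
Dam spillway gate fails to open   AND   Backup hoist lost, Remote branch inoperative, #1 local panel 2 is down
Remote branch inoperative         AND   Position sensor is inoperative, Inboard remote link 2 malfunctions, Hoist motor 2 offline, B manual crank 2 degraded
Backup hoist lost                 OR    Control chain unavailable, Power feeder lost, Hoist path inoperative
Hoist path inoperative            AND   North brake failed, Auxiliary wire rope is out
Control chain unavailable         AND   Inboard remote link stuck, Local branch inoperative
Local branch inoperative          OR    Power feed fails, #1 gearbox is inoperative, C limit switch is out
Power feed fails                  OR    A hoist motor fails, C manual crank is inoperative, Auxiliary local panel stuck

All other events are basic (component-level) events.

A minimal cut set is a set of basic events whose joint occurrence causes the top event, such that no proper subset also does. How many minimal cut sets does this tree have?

7

Power feed fails [OR]: union of children's cut sets → 3 cut set(s).
Local branch inoperative [OR]: union of children's cut sets → 5 cut set(s).
Control chain unavailable [AND]: one cut set from each child combined → 1 × 5 = 5 cut set(s).
Hoist path inoperative [AND]: one cut set from each child combined → 1 × 1 = 1 cut set(s).
Backup hoist lost [OR]: union of children's cut sets → 7 cut set(s).
Remote branch inoperative [AND]: one cut set from each child combined → 1 × 1 × 1 × 1 = 1 cut set(s).
Dam spillway gate fails to open [AND]: one cut set from each child combined → 7 × 1 × 1 = 7 cut set(s).
Minimal cut sets: {#1 local panel 2 is down, A hoist motor fails, B manual crank 2 degraded, Hoist motor 2 offline, Inboard remote link 2 malfunctions, Inboard remote link stuck, Position sensor is inoperative}; {#1 local panel 2 is down, B manual crank 2 degraded, C manual crank is inoperative, Hoist motor 2 offline, Inboard remote link 2 malfunctions, Inboard remote link stuck, Position sensor is inoperative}; {#1 local panel 2 is down, Auxiliary local panel stuck, B manual crank 2 degraded, Hoist motor 2 offline, Inboard remote link 2 malfunctions, Inboard remote link stuck, Position sensor is inoperative}; {#1 gearbox is inoperative, #1 local panel 2 is down, B manual crank 2 degraded, Hoist motor 2 offline, Inboard remote link 2 malfunctions, Inboard remote link stuck, Position sensor is inoperative}; {#1 local panel 2 is down, B manual crank 2 degraded, C limit switch is out, Hoist motor 2 offline, Inboard remote link 2 malfunctions, Inboard remote link stuck, Position sensor is inoperative}; {#1 local panel 2 is down, B manual crank 2 degraded, Hoist motor 2 offline, Inboard remote link 2 malfunctions, Position sensor is inoperative, Power feeder lost}; {#1 local panel 2 is down, Auxiliary wire rope is out, B manual crank 2 degraded, Hoist motor 2 offline, Inboard remote link 2 malfunctions, North brake failed, Position sensor is inoperative}.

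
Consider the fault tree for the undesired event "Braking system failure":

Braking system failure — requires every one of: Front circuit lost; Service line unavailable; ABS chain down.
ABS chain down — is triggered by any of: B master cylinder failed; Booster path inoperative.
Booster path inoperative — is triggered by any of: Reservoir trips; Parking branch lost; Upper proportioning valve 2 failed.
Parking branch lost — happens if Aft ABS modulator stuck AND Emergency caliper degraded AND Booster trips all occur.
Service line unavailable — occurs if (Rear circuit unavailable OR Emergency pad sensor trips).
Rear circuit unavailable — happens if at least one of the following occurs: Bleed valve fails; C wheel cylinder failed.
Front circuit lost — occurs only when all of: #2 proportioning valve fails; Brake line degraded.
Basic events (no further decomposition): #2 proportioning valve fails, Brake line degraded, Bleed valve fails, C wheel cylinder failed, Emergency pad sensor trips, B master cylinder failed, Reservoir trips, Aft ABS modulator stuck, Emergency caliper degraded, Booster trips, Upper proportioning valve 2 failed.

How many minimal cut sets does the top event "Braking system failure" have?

Front circuit lost [AND]: one cut set from each child combined → 1 × 1 = 1 cut set(s).
Rear circuit unavailable [OR]: union of children's cut sets → 2 cut set(s).
Service line unavailable [OR]: union of children's cut sets → 3 cut set(s).
Parking branch lost [AND]: one cut set from each child combined → 1 × 1 × 1 = 1 cut set(s).
Booster path inoperative [OR]: union of children's cut sets → 3 cut set(s).
ABS chain down [OR]: union of children's cut sets → 4 cut set(s).
Braking system failure [AND]: one cut set from each child combined → 1 × 3 × 4 = 12 cut set(s).

12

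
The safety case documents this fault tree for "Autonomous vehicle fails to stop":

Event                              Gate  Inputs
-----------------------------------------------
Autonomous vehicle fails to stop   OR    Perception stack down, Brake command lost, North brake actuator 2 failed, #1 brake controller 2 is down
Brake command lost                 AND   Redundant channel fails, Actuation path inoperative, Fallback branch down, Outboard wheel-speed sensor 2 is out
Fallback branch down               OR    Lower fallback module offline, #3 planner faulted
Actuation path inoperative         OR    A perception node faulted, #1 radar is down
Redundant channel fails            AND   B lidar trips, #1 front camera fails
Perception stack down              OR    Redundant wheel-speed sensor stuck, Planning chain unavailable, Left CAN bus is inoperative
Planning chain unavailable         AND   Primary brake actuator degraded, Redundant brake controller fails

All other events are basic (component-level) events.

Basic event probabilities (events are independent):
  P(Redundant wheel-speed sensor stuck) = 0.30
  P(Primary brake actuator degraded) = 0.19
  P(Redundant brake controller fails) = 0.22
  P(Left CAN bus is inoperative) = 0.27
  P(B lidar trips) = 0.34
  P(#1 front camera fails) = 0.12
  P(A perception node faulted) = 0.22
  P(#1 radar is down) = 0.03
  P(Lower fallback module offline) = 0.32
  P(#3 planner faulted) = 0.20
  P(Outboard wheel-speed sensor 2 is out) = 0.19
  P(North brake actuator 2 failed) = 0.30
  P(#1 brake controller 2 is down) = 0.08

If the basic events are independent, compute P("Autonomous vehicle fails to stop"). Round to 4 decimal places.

P(Planning chain unavailable) [AND] = 0.19 × 0.22 = 0.041800
P(Perception stack down) [OR] = 1 − (1−0.30) × (1−0.041800) × (1−0.27) = 0.510360
P(Redundant channel fails) [AND] = 0.34 × 0.12 = 0.040800
P(Actuation path inoperative) [OR] = 1 − (1−0.22) × (1−0.03) = 0.243400
P(Fallback branch down) [OR] = 1 − (1−0.32) × (1−0.20) = 0.456000
P(Brake command lost) [AND] = 0.040800 × 0.243400 × 0.456000 × 0.19 = 0.000860
P(Autonomous vehicle fails to stop) [OR] = 1 − (1−0.510360) × (1−0.000860) × (1−0.30) × (1−0.08) = 0.684943
Rounded to 4 decimal places: P(Autonomous vehicle fails to stop) ≈ 0.6849.

0.6849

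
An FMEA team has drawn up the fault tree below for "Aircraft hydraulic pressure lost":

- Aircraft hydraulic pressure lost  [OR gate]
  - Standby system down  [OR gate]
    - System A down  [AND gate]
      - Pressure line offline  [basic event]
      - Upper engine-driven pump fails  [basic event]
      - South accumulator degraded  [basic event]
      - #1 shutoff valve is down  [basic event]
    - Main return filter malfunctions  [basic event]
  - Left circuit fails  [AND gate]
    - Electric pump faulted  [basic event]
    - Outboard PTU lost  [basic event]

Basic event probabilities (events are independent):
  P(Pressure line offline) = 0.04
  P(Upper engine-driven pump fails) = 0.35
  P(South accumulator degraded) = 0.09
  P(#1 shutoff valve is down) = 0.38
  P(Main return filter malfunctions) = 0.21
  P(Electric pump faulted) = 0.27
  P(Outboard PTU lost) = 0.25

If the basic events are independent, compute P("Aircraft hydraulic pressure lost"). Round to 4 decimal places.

P(System A down) [AND] = 0.04 × 0.35 × 0.09 × 0.38 = 0.000479
P(Standby system down) [OR] = 1 − (1−0.000479) × (1−0.21) = 0.210378
P(Left circuit fails) [AND] = 0.27 × 0.25 = 0.067500
P(Aircraft hydraulic pressure lost) [OR] = 1 − (1−0.210378) × (1−0.067500) = 0.263677
Rounded to 4 decimal places: P(Aircraft hydraulic pressure lost) ≈ 0.2637.

0.2637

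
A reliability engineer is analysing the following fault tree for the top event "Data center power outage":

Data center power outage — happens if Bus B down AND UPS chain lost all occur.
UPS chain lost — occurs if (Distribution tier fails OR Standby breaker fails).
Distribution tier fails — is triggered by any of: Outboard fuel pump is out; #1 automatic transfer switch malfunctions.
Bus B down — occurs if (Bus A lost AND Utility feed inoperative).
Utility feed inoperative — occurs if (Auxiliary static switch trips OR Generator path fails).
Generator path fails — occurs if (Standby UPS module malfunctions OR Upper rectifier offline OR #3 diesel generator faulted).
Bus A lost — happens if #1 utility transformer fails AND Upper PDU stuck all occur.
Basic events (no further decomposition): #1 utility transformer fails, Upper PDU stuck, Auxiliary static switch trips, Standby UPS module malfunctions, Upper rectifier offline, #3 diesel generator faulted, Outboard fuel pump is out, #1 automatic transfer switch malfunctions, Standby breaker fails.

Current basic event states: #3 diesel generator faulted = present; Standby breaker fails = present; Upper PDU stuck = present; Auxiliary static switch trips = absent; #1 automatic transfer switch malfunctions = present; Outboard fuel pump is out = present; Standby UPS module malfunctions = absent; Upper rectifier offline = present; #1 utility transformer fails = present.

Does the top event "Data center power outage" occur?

Yes

Bus A lost [AND]: #1 utility transformer fails=occurs, Upper PDU stuck=occurs → all inputs occur → occurs.
Generator path fails [OR]: Standby UPS module malfunctions=not, Upper rectifier offline=occurs, #3 diesel generator faulted=occurs → at least one input occurs → occurs.
Utility feed inoperative [OR]: Auxiliary static switch trips=not, Generator path fails=occurs → at least one input occurs → occurs.
Bus B down [AND]: Bus A lost=occurs, Utility feed inoperative=occurs → all inputs occur → occurs.
Distribution tier fails [OR]: Outboard fuel pump is out=occurs, #1 automatic transfer switch malfunctions=occurs → at least one input occurs → occurs.
UPS chain lost [OR]: Distribution tier fails=occurs, Standby breaker fails=occurs → at least one input occurs → occurs.
Data center power outage [AND]: Bus B down=occurs, UPS chain lost=occurs → all inputs occur → occurs.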